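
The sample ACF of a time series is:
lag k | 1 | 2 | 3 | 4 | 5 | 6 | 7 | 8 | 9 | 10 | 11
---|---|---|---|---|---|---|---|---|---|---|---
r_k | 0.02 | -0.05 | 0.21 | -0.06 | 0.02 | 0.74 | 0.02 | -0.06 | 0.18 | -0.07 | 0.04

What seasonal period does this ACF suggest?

6

The largest autocorrelation is r_6 = 0.74; the remaining lags stay at or below 0.21.
The dominant spike at lag 6 indicates a seasonal period of 6.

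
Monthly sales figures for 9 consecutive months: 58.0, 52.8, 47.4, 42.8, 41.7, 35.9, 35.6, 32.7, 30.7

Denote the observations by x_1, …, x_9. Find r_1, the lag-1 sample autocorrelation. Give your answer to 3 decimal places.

Mean x̄ = (58.0 + 52.8 + 47.4 + 42.8 + 41.7 + 35.9 + 35.6 + 32.7 + 30.7)/9 = 41.9556
Numerator Σ_{t=1}^{8}(x_t−x̄)(x_{t+1}−x̄) = 440.4514
Denominator Σ(x_t−x̄)² = 694.8622
r_1 = 440.4514 / 694.8622 = 0.634

0.634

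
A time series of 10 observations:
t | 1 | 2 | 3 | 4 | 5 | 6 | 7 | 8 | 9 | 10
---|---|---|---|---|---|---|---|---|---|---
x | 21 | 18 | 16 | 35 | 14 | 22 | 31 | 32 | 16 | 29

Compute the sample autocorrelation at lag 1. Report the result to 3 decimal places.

Mean x̄ = (21 + 18 + 16 + 35 + 14 + 22 + 31 + 32 + 16 + 29)/10 = 23.4000
Numerator Σ_{t=1}^{9}(x_t−x̄)(x_{t+1}−x̄) = -179.1600
Denominator Σ(x_t−x̄)² = 532.4000
r_1 = -179.1600 / 532.4000 = -0.337

-0.337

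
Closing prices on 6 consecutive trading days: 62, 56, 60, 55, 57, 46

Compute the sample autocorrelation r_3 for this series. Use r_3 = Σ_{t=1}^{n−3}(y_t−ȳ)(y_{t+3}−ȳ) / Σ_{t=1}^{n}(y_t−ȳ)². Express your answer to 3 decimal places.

Mean ȳ = (62 + 56 + 60 + 55 + 57 + 46)/6 = 56.0000
Deviations from mean: 6.0000, 0.0000, 4.0000, -1.0000, 1.0000, -10.0000
Numerator Σ_{t=1}^{3}(y_t−ȳ)(y_{t+3}−ȳ) = -46.0000
Denominator Σ(y_t−ȳ)² = 154.0000
r_3 = -46.0000 / 154.0000 = -0.299

-0.299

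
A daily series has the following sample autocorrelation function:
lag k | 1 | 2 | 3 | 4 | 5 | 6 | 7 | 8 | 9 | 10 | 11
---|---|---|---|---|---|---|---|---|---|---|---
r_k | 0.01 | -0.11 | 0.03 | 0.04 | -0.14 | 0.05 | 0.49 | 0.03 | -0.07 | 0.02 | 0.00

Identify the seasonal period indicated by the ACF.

7

The largest autocorrelation is r_7 = 0.49; the remaining lags stay at or below 0.05.
The dominant spike at lag 7 indicates a seasonal period of 7.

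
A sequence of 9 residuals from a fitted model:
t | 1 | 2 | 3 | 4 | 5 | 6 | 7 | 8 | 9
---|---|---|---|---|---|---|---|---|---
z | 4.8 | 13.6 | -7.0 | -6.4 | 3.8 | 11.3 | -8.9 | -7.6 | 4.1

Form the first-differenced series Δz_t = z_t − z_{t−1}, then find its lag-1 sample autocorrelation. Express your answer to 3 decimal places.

-0.228

First differences Δz: 8.8, -20.6, 0.6, 10.2, 7.5, -20.2, 1.3, 11.7
Mean of differences = -0.0875
Numerator Σ(Δz_t−Δz̄)(Δz_{t+1}−Δz̄) = -275.4327
Denominator Σ(Δz_t−Δz̄)² = 1209.0088
r_1(Δz) = -275.4327 / 1209.0088 = -0.228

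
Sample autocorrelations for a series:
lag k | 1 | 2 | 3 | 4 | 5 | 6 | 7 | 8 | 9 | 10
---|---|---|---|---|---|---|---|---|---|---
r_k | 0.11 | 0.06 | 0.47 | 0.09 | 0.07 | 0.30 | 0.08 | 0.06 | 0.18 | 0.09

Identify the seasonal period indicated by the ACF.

The largest autocorrelation is r_3 = 0.47, with weaker echoes at lags 6 (0.30) and 9 (0.18); the remaining lags stay at or below 0.11.
The dominant spike at lag 3 indicates a seasonal period of 3.

3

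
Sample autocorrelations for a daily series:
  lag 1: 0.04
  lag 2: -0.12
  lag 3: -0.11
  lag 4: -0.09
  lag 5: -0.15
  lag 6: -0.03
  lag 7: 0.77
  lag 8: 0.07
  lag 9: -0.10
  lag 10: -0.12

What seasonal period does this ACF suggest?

7

The largest autocorrelation is r_7 = 0.77; the remaining lags stay at or below 0.07.
The dominant spike at lag 7 indicates a seasonal period of 7.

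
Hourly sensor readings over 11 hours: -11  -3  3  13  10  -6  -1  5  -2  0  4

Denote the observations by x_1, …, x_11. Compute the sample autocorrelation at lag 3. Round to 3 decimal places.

-0.311

Mean x̄ = (-11 − 3 + 3 + 13 + 10 − 6 − 1 + 5 − 2 + 0 + 4)/11 = 1.0909
Numerator Σ_{t=1}^{8}(x_t−x̄)(x_{t+3}−x̄) = -148.4793
Denominator Σ(x_t−x̄)² = 476.9091
r_3 = -148.4793 / 476.9091 = -0.311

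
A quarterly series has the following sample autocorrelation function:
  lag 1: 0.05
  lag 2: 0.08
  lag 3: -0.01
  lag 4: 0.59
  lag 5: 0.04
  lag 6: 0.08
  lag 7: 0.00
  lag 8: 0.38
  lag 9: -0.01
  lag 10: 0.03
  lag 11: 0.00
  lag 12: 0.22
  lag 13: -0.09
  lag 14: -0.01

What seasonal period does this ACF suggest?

4

The largest autocorrelation is r_4 = 0.59, with weaker echoes at lags 8 (0.38) and 12 (0.22); the remaining lags stay at or below 0.08.
The dominant spike at lag 4 indicates a seasonal period of 4.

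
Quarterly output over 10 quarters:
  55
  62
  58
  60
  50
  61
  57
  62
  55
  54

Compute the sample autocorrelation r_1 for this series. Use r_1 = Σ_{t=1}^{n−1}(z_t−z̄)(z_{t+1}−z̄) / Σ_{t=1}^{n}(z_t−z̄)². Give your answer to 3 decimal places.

-0.419

Mean z̄ = (55 + 62 + 58 + 60 + 50 + 61 + 57 + 62 + 55 + 54)/10 = 57.4000
Numerator Σ_{t=1}^{9}(z_t−z̄)(z_{t+1}−z̄) = -58.7600
Denominator Σ(z_t−z̄)² = 140.4000
r_1 = -58.7600 / 140.4000 = -0.419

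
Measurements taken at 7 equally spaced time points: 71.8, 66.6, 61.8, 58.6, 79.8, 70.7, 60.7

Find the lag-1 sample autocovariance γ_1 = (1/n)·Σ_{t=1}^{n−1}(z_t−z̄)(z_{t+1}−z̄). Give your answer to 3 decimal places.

Mean z̄ = (71.8 + 66.6 + 61.8 + 58.6 + 79.8 + 70.7 + 60.7)/7 = 67.1429
Σ_{t=1}^{6}(z_t−z̄)(z_{t+1}−z̄) = -40.0076
γ_1 = -40.0076 / 7 = -5.715

-5.715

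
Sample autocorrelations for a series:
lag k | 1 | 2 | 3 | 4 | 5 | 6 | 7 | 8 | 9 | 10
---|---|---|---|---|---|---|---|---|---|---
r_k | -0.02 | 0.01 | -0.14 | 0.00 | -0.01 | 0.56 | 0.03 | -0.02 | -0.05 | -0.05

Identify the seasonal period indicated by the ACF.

The largest autocorrelation is r_6 = 0.56; the remaining lags stay at or below 0.03.
The dominant spike at lag 6 indicates a seasonal period of 6.

6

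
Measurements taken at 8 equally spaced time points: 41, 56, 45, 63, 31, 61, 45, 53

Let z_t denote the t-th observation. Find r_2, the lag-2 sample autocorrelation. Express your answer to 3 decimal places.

0.593

Mean z̄ = (41 + 56 + 45 + 63 + 31 + 61 + 45 + 53)/8 = 49.3750
Deviations from mean: -8.3750, 6.6250, -4.3750, 13.6250, -18.3750, 11.6250, -4.3750, 3.6250
Numerator Σ_{t=1}^{6}(z_t−z̄)(z_{t+2}−z̄) = 488.2188
Denominator Σ(z_t−z̄)² = 823.8750
r_2 = 488.2188 / 823.8750 = 0.593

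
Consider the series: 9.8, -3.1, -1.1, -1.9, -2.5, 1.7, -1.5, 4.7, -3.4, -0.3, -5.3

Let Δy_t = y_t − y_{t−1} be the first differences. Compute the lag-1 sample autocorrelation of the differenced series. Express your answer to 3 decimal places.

First differences Δy: -12.9, 2.0, -0.8, -0.6, 4.2, -3.2, 6.2, -8.1, 3.1, -5.0
Mean of differences = -1.5100
Numerator Σ(Δy_t−Δȳ)(Δy_{t+1}−Δȳ) = -151.6021
Denominator Σ(Δy_t−Δȳ)² = 315.1490
r_1(Δy) = -151.6021 / 315.1490 = -0.481

-0.481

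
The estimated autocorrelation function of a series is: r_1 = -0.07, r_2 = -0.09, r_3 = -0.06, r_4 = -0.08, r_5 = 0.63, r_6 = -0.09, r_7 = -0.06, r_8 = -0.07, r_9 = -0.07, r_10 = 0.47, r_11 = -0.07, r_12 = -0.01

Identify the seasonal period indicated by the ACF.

5

The largest autocorrelation is r_5 = 0.63, with a weaker echo at lag 10 (0.47); the remaining lags stay at or below -0.01.
The dominant spike at lag 5 indicates a seasonal period of 5.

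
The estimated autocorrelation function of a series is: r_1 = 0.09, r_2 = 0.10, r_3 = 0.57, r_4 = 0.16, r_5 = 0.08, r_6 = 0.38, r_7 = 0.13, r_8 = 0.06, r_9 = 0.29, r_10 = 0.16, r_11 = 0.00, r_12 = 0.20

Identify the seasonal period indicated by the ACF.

3

The largest autocorrelation is r_3 = 0.57, with weaker echoes at lags 6 (0.38), 9 (0.29) and 12 (0.20); the remaining lags stay at or below 0.16.
The dominant spike at lag 3 indicates a seasonal period of 3.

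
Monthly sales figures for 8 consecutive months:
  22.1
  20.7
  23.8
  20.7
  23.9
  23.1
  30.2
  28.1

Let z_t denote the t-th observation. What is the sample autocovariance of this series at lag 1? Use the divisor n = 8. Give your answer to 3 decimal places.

Mean z̄ = (22.1 + 20.7 + 23.8 + 20.7 + 23.9 + 23.1 + 30.2 + 28.1)/8 = 24.0750
Deviations: -1.9750, -3.3750, -0.2750, -3.3750, -0.1750, -0.9750, 6.1250, 4.0250
Σ_{t=1}^{7}(z_t−z̄)(z_{t+1}−z̄) = 27.9644
γ_1 = 27.9644 / 8 = 3.496

3.496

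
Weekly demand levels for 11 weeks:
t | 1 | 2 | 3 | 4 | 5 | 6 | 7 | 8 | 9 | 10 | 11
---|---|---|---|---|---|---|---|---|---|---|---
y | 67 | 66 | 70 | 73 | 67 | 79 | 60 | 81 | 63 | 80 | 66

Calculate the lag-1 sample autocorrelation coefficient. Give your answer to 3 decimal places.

Mean ȳ = (67 + 66 + 70 + 73 + 67 + 79 + 60 + 81 + 63 + 80 + 66)/11 = 70.1818
Numerator Σ_{t=1}^{10}(y_t−ȳ)(y_{t+1}−ȳ) = -412.6694
Denominator Σ(y_t−ȳ)² = 509.6364
r_1 = -412.6694 / 509.6364 = -0.810

-0.810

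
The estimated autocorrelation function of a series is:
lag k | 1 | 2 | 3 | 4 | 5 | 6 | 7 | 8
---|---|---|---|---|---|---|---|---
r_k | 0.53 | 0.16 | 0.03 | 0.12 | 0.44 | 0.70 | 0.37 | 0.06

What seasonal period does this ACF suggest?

6

The largest autocorrelation is r_6 = 0.70; the remaining lags stay at or below 0.53. The elevated value at lag 1 (0.53), dropping to 0.16 at lag 2, reflects decaying short-term dependence rather than seasonality.
The dominant spike at lag 6 indicates a seasonal period of 6.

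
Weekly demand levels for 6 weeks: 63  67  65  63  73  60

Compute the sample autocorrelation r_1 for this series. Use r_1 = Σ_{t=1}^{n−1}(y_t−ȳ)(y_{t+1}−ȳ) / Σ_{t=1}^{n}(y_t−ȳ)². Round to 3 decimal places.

Mean ȳ = (63 + 67 + 65 + 63 + 73 + 60)/6 = 65.1667
Deviations from mean: -2.1667, 1.8333, -0.1667, -2.1667, 7.8333, -5.1667
Σ(y_t−ȳ)(y_{t+1}−ȳ) = (-3.9722) + (-0.3056) + (0.3611) + (-16.9722) + (-40.4722) = -61.3611
Denominator Σ(y_t−ȳ)² = 100.8333
r_1 = -61.3611 / 100.8333 = -0.609

-0.609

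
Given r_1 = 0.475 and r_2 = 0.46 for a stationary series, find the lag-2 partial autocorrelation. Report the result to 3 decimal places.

φ_{22} = (r_2 − r_1²) / (1 − r_1²)
r_1² = (0.475)² = 0.225625
Numerator = 0.46 − 0.2256 = 0.2344; denominator = 1 − 0.2256 = 0.7744
φ_{22} = 0.2344 / 0.7744 = 0.303

0.303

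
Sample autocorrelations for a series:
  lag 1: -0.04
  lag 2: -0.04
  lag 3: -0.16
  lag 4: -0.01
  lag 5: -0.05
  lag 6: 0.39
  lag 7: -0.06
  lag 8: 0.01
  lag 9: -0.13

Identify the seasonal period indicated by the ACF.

6

The largest autocorrelation is r_6 = 0.39; the remaining lags stay at or below 0.01.
The dominant spike at lag 6 indicates a seasonal period of 6.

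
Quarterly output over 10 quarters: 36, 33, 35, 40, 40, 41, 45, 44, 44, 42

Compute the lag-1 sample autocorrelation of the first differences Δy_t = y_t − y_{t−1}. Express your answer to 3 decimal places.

-0.067

First differences Δy: -3, 2, 5, 0, 1, 4, -1, 0, -2
Mean of differences = 0.6667
Numerator Σ(Δy_t−Δȳ)(Δy_{t+1}−Δȳ) = -3.7778
Denominator Σ(Δy_t−Δȳ)² = 56.0000
r_1(Δy) = -3.7778 / 56.0000 = -0.067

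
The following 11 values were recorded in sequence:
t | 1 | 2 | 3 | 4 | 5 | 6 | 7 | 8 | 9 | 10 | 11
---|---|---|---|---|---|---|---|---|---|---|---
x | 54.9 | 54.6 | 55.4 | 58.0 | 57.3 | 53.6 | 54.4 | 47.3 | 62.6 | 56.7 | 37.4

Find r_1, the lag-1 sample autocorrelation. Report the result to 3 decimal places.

Mean x̄ = (54.9 + 54.6 + 55.4 + 58.0 + 57.3 + 53.6 + 54.4 + 47.3 + 62.6 + 56.7 + 37.4)/11 = 53.8364
Numerator Σ_{t=1}^{10}(x_t−x̄)(x_{t+1}−x̄) = -60.9522
Denominator Σ(x_t−x̄)² = 431.7455
r_1 = -60.9522 / 431.7455 = -0.141

-0.141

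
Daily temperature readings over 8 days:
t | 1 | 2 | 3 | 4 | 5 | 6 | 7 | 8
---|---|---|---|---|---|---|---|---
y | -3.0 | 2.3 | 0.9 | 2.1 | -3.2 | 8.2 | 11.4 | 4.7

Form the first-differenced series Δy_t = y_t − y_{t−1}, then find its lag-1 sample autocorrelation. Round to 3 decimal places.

-0.305

First differences Δy: 5.3, -1.4, 1.2, -5.3, 11.4, 3.2, -6.7
Mean of differences = 1.1000
Numerator Σ(Δy_t−Δȳ)(Δy_{t+1}−Δȳ) = -72.0600
Denominator Σ(Δy_t−Δȳ)² = 236.2000
r_1(Δy) = -72.0600 / 236.2000 = -0.305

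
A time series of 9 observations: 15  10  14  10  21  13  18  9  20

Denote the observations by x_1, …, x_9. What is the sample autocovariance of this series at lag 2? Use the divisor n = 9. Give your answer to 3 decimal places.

8.215

Mean x̄ = (15 + 10 + 14 + 10 + 21 + 13 + 18 + 9 + 20)/9 = 14.4444
Σ_{t=1}^{7}(x_t−x̄)(x_{t+2}−x̄) = 73.9383
γ_2 = 73.9383 / 9 = 8.215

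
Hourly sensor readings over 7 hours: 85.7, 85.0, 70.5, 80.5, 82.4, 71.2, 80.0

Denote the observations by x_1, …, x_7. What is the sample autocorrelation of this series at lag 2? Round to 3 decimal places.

-0.369

Mean x̄ = (85.7 + 85.0 + 70.5 + 80.5 + 82.4 + 71.2 + 80.0)/7 = 79.3286
Deviations from mean: 6.3714, 5.6714, -8.8286, 1.1714, 3.0714, -8.1286, 0.6714
Numerator Σ_{t=1}^{5}(x_t−x̄)(x_{t+2}−x̄) = -84.1831
Denominator Σ(x_t−x̄)² = 228.0343
r_2 = -84.1831 / 228.0343 = -0.369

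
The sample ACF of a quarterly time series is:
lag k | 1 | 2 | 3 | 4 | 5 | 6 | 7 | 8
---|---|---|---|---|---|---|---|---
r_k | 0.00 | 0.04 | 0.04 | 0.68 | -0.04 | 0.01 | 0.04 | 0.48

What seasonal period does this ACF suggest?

4

The largest autocorrelation is r_4 = 0.68, with a weaker echo at lag 8 (0.48); the remaining lags stay at or below 0.04.
The dominant spike at lag 4 indicates a seasonal period of 4.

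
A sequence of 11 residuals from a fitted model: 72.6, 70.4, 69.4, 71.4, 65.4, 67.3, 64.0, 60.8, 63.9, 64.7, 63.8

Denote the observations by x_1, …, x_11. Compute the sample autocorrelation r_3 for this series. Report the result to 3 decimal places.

0.284

Mean x̄ = (72.6 + 70.4 + 69.4 + 71.4 + 65.4 + 67.3 + 64.0 + 60.8 + 63.9 + 64.7 + 63.8)/11 = 66.7000
Numerator Σ_{t=1}^{8}(x_t−x̄)(x_{t+3}−x̄) = 40.3500
Denominator Σ(x_t−x̄)² = 142.2800
r_3 = 40.3500 / 142.2800 = 0.284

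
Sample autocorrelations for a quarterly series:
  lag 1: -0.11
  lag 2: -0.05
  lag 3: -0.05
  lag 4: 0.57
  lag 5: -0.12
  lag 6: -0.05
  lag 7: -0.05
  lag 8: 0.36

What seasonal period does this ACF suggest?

The largest autocorrelation is r_4 = 0.57, with a weaker echo at lag 8 (0.36); the remaining lags stay at or below -0.05.
The dominant spike at lag 4 indicates a seasonal period of 4.

4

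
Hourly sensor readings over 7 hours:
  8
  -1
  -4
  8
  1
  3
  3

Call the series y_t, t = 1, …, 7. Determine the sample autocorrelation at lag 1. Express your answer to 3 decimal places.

-0.345

Mean ȳ = (8 − 1 − 4 + 8 + 1 + 3 + 3)/7 = 2.5714
Numerator Σ_{t=1}^{6}(y_t−ȳ)(y_{t+1}−ȳ) = -40.6122
Denominator Σ(y_t−ȳ)² = 117.7143
r_1 = -40.6122 / 117.7143 = -0.345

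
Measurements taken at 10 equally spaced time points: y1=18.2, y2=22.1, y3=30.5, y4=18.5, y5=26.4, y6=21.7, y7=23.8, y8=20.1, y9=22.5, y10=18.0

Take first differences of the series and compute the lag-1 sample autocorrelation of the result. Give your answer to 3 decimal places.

First differences Δy: 3.9, 8.4, -12.0, 7.9, -4.7, 2.1, -3.7, 2.4, -4.5
Mean of differences = -0.0222
Numerator Σ(Δy_t−Δȳ)(Δy_{t+1}−Δȳ) = -237.2816
Denominator Σ(Δy_t−Δȳ)² = 358.3756
r_1(Δy) = -237.2816 / 358.3756 = -0.662

-0.662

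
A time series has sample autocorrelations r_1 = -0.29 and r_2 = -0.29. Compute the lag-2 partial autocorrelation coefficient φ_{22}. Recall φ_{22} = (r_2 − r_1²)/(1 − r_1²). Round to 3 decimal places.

-0.408

φ_{22} = (r_2 − r_1²) / (1 − r_1²)
r_1² = (-0.29)² = 0.0841
Numerator = -0.29 − 0.0841 = -0.3741; denominator = 1 − 0.0841 = 0.9159
φ_{22} = -0.3741 / 0.9159 = -0.408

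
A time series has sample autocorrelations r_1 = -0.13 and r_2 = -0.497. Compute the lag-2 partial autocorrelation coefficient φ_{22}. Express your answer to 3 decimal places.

-0.523

φ_{22} = (r_2 − r_1²) / (1 − r_1²)
r_1² = (-0.13)² = 0.0169
Numerator = -0.497 − 0.0169 = -0.5139; denominator = 1 − 0.0169 = 0.9831
φ_{22} = -0.5139 / 0.9831 = -0.523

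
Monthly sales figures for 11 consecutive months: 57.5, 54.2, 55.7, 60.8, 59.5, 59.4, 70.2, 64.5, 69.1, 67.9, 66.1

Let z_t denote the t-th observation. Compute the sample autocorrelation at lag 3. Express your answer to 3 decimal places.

Mean z̄ = (57.5 + 54.2 + 55.7 + 60.8 + 59.5 + 59.4 + 70.2 + 64.5 + 69.1 + 67.9 + 66.1)/11 = 62.2636
Numerator Σ_{t=1}^{8}(z_t−z̄)(z_{t+3}−z̄) = 63.9915
Denominator Σ(z_t−z̄)² = 309.9855
r_3 = 63.9915 / 309.9855 = 0.206

0.206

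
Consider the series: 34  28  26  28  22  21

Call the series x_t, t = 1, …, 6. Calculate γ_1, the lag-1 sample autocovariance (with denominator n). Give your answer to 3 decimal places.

Mean x̄ = (34 + 28 + 26 + 28 + 22 + 21)/6 = 26.5000
Σ_{t=1}^{5}(x_t−x̄)(x_{t+1}−x̄) = 27.7500
γ_1 = 27.7500 / 6 = 4.625

4.625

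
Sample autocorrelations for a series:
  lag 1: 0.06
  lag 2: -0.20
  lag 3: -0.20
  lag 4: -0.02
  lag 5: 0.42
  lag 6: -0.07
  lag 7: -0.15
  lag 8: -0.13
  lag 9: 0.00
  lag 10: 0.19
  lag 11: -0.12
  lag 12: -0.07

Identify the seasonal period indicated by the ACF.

The largest autocorrelation is r_5 = 0.42, with a weaker echo at lag 10 (0.19); the remaining lags stay at or below 0.06.
The dominant spike at lag 5 indicates a seasonal period of 5.

5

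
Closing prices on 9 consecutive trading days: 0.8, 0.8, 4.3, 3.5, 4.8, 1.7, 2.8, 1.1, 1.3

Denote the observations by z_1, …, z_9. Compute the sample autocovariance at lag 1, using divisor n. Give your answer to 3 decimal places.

0.369

Mean z̄ = (0.8 + 0.8 + 4.3 + 3.5 + 4.8 + 1.7 + 2.8 + 1.1 + 1.3)/9 = 2.3444
Σ_{t=1}^{8}(z_t−z̄)(z_{t+1}−z̄) = 3.3191
γ_1 = 3.3191 / 9 = 0.369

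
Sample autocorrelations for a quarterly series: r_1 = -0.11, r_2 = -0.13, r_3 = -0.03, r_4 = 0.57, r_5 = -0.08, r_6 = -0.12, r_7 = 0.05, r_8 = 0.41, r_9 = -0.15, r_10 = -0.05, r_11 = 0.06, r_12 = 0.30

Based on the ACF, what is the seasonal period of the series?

The largest autocorrelation is r_4 = 0.57, with weaker echoes at lags 8 (0.41) and 12 (0.30); the remaining lags stay at or below 0.06.
The dominant spike at lag 4 indicates a seasonal period of 4.

4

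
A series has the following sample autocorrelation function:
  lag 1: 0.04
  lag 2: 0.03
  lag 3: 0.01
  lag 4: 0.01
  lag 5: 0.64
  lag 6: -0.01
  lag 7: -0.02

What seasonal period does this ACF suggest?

5

The largest autocorrelation is r_5 = 0.64; the remaining lags stay at or below 0.04.
The dominant spike at lag 5 indicates a seasonal period of 5.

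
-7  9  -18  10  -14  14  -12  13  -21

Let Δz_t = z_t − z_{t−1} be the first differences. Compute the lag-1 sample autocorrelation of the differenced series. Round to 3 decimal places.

First differences Δz: 16, -27, 28, -24, 28, -26, 25, -34
Mean of differences = -1.7500
Numerator Σ(Δz_t−Δz̄)(Δz_{t+1}−Δz̄) = -4756.0625
Denominator Σ(Δz_t−Δz̄)² = 5561.5000
r_1(Δz) = -4756.0625 / 5561.5000 = -0.855

-0.855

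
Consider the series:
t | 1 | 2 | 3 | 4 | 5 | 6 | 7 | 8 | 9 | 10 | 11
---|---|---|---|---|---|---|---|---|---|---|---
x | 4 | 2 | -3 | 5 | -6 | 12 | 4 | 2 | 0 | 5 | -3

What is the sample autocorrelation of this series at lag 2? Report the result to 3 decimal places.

Mean x̄ = (4 + 2 − 3 + 5 − 6 + 12 + 4 + 2 + 0 + 5 − 3)/11 = 2.0000
Numerator Σ_{t=1}^{9}(x_t−x̄)(x_{t+2}−x̄) = 50.0000
Denominator Σ(x_t−x̄)² = 244.0000
r_2 = 50.0000 / 244.0000 = 0.205

0.205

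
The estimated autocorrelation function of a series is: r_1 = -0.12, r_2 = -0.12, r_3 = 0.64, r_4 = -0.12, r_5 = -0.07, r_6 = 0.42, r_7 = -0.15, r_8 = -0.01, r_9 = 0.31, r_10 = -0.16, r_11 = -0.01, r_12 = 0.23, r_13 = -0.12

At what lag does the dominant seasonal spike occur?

3

The largest autocorrelation is r_3 = 0.64, with weaker echoes at lags 6 (0.42), 9 (0.31) and 12 (0.23); the remaining lags stay at or below -0.01.
The dominant spike at lag 3 indicates a seasonal period of 3.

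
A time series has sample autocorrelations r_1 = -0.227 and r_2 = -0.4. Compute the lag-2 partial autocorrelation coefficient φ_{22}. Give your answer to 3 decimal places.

-0.476

φ_{22} = (r_2 − r_1²) / (1 − r_1²)
r_1² = (-0.227)² = 0.051529
Numerator = -0.4 − 0.0515 = -0.4515; denominator = 1 − 0.0515 = 0.9485
φ_{22} = -0.4515 / 0.9485 = -0.476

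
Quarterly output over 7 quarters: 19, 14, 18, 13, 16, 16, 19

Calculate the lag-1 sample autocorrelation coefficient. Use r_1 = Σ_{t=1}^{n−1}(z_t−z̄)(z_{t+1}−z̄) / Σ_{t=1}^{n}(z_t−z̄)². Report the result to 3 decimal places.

-0.442

Mean z̄ = (19 + 14 + 18 + 13 + 16 + 16 + 19)/7 = 16.4286
Deviations from mean: 2.5714, -2.4286, 1.5714, -3.4286, -0.4286, -0.4286, 2.5714
Σ(z_t−z̄)(z_{t+1}−z̄) = (-6.2449) + (-3.8163) + (-5.3878) + (1.4694) + (0.1837) + (-1.1020) = -14.8980
Denominator Σ(z_t−z̄)² = 33.7143
r_1 = -14.8980 / 33.7143 = -0.442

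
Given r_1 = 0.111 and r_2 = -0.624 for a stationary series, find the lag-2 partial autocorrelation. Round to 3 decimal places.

-0.644

φ_{22} = (r_2 − r_1²) / (1 − r_1²)
r_1² = (0.111)² = 0.012321
Numerator = -0.624 − 0.0123 = -0.6363; denominator = 1 − 0.0123 = 0.9877
φ_{22} = -0.6363 / 0.9877 = -0.644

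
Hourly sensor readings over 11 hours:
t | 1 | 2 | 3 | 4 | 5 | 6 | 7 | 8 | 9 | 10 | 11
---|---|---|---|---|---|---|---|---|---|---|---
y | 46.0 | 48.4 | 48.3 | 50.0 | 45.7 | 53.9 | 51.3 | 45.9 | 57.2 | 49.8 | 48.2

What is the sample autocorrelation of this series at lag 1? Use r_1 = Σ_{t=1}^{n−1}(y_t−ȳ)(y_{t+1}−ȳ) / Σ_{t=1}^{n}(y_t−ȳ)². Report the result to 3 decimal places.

Mean ȳ = (46.0 + 48.4 + 48.3 + 50.0 + 45.7 + 53.9 + 51.3 + 45.9 + 57.2 + 49.8 + 48.2)/11 = 49.5182
Numerator Σ_{t=1}^{10}(y_t−ȳ)(y_{t+1}−ȳ) = -38.5012
Denominator Σ(y_t−ȳ)² = 126.2164
r_1 = -38.5012 / 126.2164 = -0.305

-0.305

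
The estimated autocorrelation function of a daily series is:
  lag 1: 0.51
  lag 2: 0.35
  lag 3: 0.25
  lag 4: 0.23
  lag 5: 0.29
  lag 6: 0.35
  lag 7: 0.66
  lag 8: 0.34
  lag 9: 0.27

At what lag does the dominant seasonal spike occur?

7

The largest autocorrelation is r_7 = 0.66; the remaining lags stay at or below 0.51. The elevated value at lag 1 (0.51), dropping to 0.35 at lag 2, reflects decaying short-term dependence rather than seasonality.
The dominant spike at lag 7 indicates a seasonal period of 7.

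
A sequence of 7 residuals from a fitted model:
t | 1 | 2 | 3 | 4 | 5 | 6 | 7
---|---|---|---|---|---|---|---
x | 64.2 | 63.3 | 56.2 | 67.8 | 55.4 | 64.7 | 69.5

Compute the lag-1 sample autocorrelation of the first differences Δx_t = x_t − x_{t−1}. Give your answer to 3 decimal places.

-0.658

First differences Δx: -0.9, -7.1, 11.6, -12.4, 9.3, 4.8
Mean of differences = 0.8833
Numerator Σ(Δx_t−Δx̄)(Δx_{t+1}−Δx̄) = -292.5069
Denominator Σ(Δx_t−Δx̄)² = 444.3883
r_1(Δx) = -292.5069 / 444.3883 = -0.658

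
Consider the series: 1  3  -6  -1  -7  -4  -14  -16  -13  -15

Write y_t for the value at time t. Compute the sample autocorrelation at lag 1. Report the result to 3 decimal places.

Mean ȳ = (1 + 3 − 6 − 1 − 7 − 4 − 14 − 16 − 13 − 15)/10 = -7.2000
Numerator Σ_{t=1}^{9}(y_t−ȳ)(y_{t+1}−ȳ) = 239.5600
Denominator Σ(y_t−ȳ)² = 439.6000
r_1 = 239.5600 / 439.6000 = 0.545

0.545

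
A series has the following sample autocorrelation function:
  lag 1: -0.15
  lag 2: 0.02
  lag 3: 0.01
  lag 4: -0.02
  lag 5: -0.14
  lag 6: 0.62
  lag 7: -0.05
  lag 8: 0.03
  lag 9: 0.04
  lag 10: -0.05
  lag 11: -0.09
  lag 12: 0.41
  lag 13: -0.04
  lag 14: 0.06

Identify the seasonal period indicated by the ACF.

6

The largest autocorrelation is r_6 = 0.62, with a weaker echo at lag 12 (0.41); the remaining lags stay at or below 0.06.
The dominant spike at lag 6 indicates a seasonal period of 6.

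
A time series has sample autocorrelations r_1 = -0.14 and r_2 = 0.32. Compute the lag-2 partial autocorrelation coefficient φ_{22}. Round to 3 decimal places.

φ_{22} = (r_2 − r_1²) / (1 − r_1²)
r_1² = (-0.14)² = 0.0196
Numerator = 0.32 − 0.0196 = 0.3004; denominator = 1 − 0.0196 = 0.9804
φ_{22} = 0.3004 / 0.9804 = 0.306

0.306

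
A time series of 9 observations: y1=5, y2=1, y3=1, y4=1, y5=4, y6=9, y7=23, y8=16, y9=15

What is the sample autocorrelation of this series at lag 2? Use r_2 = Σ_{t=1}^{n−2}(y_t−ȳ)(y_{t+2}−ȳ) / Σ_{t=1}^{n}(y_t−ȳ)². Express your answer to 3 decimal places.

0.283

Mean ȳ = (5 + 1 + 1 + 1 + 4 + 9 + 23 + 16 + 15)/9 = 8.3333
Σ(y_t−ȳ)(y_{t+2}−ȳ) = (24.4444) + (53.7778) + (31.7778) + (-4.8889) + (-63.5556) + (5.1111) + (97.7778) = 144.4444
Denominator Σ(y_t−ȳ)² = 510.0000
r_2 = 144.4444 / 510.0000 = 0.283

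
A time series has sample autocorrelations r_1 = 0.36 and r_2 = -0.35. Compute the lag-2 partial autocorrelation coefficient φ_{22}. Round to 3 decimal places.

φ_{22} = (r_2 − r_1²) / (1 − r_1²)
r_1² = (0.36)² = 0.1296
Numerator = -0.35 − 0.1296 = -0.4796; denominator = 1 − 0.1296 = 0.8704
φ_{22} = -0.4796 / 0.8704 = -0.551

-0.551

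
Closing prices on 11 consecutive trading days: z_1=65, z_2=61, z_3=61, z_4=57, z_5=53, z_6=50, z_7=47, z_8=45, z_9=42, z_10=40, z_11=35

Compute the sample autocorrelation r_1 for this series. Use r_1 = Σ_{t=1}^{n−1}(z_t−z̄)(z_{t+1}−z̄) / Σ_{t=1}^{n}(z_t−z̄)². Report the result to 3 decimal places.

Mean z̄ = (65 + 61 + 61 + 57 + 53 + 50 + 47 + 45 + 42 + 40 + 35)/11 = 50.5455
Numerator Σ_{t=1}^{10}(z_t−z̄)(z_{t+1}−z̄) = 665.4298
Denominator Σ(z_t−z̄)² = 944.7273
r_1 = 665.4298 / 944.7273 = 0.704

0.704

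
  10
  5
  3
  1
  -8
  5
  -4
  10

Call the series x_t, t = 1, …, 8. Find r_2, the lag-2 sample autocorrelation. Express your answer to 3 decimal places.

0.287

Mean x̄ = (10 + 5 + 3 + 1 − 8 + 5 − 4 + 10)/8 = 2.7500
Deviations from mean: 7.2500, 2.2500, 0.2500, -1.7500, -10.7500, 2.2500, -6.7500, 7.2500
Σ(x_t−x̄)(x_{t+2}−x̄) = (1.8125) + (-3.9375) + (-2.6875) + (-3.9375) + (72.5625) + (16.3125) = 80.1250
Denominator Σ(x_t−x̄)² = 279.5000
r_2 = 80.1250 / 279.5000 = 0.287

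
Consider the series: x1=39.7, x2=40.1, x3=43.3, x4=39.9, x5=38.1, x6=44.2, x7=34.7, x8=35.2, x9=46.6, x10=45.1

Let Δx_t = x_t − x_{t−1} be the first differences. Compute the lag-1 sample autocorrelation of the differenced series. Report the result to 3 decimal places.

-0.329

First differences Δx: 0.4, 3.2, -3.4, -1.8, 6.1, -9.5, 0.5, 11.4, -1.5
Mean of differences = 0.6000
Numerator Σ(Δx_t−Δx̄)(Δx_{t+1}−Δx̄) = -92.8200
Denominator Σ(Δx_t−Δx̄)² = 281.8800
r_1(Δx) = -92.8200 / 281.8800 = -0.329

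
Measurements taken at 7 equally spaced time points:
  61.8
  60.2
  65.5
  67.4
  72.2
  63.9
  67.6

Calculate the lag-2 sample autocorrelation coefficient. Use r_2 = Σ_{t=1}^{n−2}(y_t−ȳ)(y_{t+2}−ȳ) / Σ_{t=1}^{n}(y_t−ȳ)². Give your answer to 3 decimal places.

Mean ȳ = (61.8 + 60.2 + 65.5 + 67.4 + 72.2 + 63.9 + 67.6)/7 = 65.5143
Deviations from mean: -3.7143, -5.3143, -0.0143, 1.8857, 6.6857, -1.6143, 2.0857
Numerator Σ_{t=1}^{5}(y_t−ȳ)(y_{t+2}−ȳ) = 0.8367
Denominator Σ(y_t−ȳ)² = 97.2486
r_2 = 0.8367 / 97.2486 = 0.009

0.009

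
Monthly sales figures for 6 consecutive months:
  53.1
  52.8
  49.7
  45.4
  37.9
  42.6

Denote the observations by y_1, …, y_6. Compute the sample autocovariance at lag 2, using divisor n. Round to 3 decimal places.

-1.710

Mean ȳ = (53.1 + 52.8 + 49.7 + 45.4 + 37.9 + 42.6)/6 = 46.9167
Deviations: 6.1833, 5.8833, 2.7833, -1.5167, -9.0167, -4.3167
Σ_{t=1}^{4}(y_t−ȳ)(y_{t+2}−ȳ) = -10.2622
γ_2 = -10.2622 / 6 = -1.710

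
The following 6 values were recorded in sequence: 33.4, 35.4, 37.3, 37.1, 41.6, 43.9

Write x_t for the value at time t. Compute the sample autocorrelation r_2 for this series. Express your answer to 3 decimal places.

Mean x̄ = (33.4 + 35.4 + 37.3 + 37.1 + 41.6 + 43.9)/6 = 38.1167
Deviations from mean: -4.7167, -2.7167, -0.8167, -1.0167, 3.4833, 5.7833
Σ(x_t−x̄)(x_{t+2}−x̄) = (3.8519) + (2.7619) + (-2.8447) + (-5.8797) = -2.1106
Denominator Σ(x_t−x̄)² = 76.9083
r_2 = -2.1106 / 76.9083 = -0.027

-0.027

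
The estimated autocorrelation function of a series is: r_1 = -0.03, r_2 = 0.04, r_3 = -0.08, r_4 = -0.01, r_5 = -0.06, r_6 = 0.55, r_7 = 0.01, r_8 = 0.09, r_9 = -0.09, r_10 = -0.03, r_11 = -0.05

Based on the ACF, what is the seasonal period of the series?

6

The largest autocorrelation is r_6 = 0.55; the remaining lags stay at or below 0.09.
The dominant spike at lag 6 indicates a seasonal period of 6.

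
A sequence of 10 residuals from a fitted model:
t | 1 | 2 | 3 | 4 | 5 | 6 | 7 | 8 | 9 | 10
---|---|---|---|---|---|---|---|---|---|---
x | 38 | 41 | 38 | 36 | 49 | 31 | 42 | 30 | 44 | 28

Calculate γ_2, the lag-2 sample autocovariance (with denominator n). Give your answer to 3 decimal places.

21.122

Mean x̄ = (38 + 41 + 38 + 36 + 49 + 31 + 42 + 30 + 44 + 28)/10 = 37.7000
Σ_{t=1}^{8}(x_t−x̄)(x_{t+2}−x̄) = 211.2200
γ_2 = 211.2200 / 10 = 21.122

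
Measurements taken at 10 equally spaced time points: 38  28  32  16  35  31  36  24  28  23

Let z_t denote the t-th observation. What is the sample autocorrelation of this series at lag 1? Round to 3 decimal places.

Mean z̄ = (38 + 28 + 32 + 16 + 35 + 31 + 36 + 24 + 28 + 23)/10 = 29.1000
Numerator Σ_{t=1}^{9}(z_t−z̄)(z_{t+1}−z̄) = -126.8100
Denominator Σ(z_t−z̄)² = 410.9000
r_1 = -126.8100 / 410.9000 = -0.309

-0.309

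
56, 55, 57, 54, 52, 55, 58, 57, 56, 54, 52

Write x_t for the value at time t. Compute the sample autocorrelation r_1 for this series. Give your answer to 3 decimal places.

0.275

Mean x̄ = (56 + 55 + 57 + 54 + 52 + 55 + 58 + 57 + 56 + 54 + 52)/11 = 55.0909
Numerator Σ_{t=1}^{10}(x_t−x̄)(x_{t+1}−x̄) = 10.7190
Denominator Σ(x_t−x̄)² = 38.9091
r_1 = 10.7190 / 38.9091 = 0.275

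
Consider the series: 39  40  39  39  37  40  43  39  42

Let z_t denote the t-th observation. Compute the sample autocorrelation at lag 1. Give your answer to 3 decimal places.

Mean z̄ = (39 + 40 + 39 + 39 + 37 + 40 + 43 + 39 + 42)/9 = 39.7778
Numerator Σ_{t=1}^{8}(z_t−z̄)(z_{t+1}−z̄) = -1.7160
Denominator Σ(z_t−z̄)² = 25.5556
r_1 = -1.7160 / 25.5556 = -0.067

-0.067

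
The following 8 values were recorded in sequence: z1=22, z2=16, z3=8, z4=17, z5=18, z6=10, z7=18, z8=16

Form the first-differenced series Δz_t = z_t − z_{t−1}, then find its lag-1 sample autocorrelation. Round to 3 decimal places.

-0.330

First differences Δz: -6, -8, 9, 1, -8, 8, -2
Mean of differences = -0.8571
Numerator Σ(Δz_t−Δz̄)(Δz_{t+1}−Δz̄) = -102.0204
Denominator Σ(Δz_t−Δz̄)² = 308.8571
r_1(Δz) = -102.0204 / 308.8571 = -0.330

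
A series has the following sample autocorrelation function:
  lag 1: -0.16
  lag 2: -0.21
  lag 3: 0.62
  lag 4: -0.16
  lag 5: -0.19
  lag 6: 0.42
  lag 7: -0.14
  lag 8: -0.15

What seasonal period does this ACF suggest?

The largest autocorrelation is r_3 = 0.62, with a weaker echo at lag 6 (0.42); the remaining lags stay at or below -0.14.
The dominant spike at lag 3 indicates a seasonal period of 3.

3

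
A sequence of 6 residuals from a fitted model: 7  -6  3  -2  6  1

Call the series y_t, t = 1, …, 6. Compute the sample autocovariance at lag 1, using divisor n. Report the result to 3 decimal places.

-12.625

Mean ȳ = (7 − 6 + 3 − 2 + 6 + 1)/6 = 1.5000
Deviations: 5.5000, -7.5000, 1.5000, -3.5000, 4.5000, -0.5000
Σ_{t=1}^{5}(y_t−ȳ)(y_{t+1}−ȳ) = -75.7500
γ_1 = -75.7500 / 6 = -12.625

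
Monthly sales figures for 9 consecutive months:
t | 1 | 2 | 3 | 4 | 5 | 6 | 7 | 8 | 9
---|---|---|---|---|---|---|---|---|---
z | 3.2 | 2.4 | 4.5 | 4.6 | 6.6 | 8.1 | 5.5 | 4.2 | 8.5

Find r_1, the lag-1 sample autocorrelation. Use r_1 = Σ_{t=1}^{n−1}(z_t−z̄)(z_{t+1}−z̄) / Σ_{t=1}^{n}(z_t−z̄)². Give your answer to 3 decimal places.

0.243

Mean z̄ = (3.2 + 2.4 + 4.5 + 4.6 + 6.6 + 8.1 + 5.5 + 4.2 + 8.5)/9 = 5.2889
Numerator Σ_{t=1}^{8}(z_t−z̄)(z_{t+1}−z̄) = 8.5065
Denominator Σ(z_t−z̄)² = 34.9689
r_1 = 8.5065 / 34.9689 = 0.243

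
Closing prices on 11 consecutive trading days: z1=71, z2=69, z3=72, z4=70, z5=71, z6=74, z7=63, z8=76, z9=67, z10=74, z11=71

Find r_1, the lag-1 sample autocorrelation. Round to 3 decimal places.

Mean z̄ = (71 + 69 + 72 + 70 + 71 + 74 + 63 + 76 + 67 + 74 + 71)/11 = 70.7273
Numerator Σ_{t=1}^{10}(z_t−z̄)(z_{t+1}−z̄) = -99.8926
Denominator Σ(z_t−z̄)² = 128.1818
r_1 = -99.8926 / 128.1818 = -0.779

-0.779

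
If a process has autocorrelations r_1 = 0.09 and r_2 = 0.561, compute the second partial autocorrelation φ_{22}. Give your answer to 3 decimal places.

0.557

φ_{22} = (r_2 − r_1²) / (1 − r_1²)
r_1² = (0.09)² = 0.0081
Numerator = 0.561 − 0.0081 = 0.5529; denominator = 1 − 0.0081 = 0.9919
φ_{22} = 0.5529 / 0.9919 = 0.557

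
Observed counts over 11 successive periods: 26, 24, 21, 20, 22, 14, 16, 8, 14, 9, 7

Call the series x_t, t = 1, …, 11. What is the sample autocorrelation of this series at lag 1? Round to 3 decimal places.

0.551

Mean x̄ = (26 + 24 + 21 + 20 + 22 + 14 + 16 + 8 + 14 + 9 + 7)/11 = 16.4545
Numerator Σ_{t=1}^{10}(x_t−x̄)(x_{t+1}−x̄) = 242.9752
Denominator Σ(x_t−x̄)² = 440.7273
r_1 = 242.9752 / 440.7273 = 0.551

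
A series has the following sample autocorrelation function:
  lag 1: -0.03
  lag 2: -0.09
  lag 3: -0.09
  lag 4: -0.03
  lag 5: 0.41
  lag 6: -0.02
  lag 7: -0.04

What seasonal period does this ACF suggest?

The largest autocorrelation is r_5 = 0.41; the remaining lags stay at or below -0.02.
The dominant spike at lag 5 indicates a seasonal period of 5.

5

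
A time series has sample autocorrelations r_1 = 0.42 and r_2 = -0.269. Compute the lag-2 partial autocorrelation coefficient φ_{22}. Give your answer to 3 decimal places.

-0.541

φ_{22} = (r_2 − r_1²) / (1 − r_1²)
r_1² = (0.42)² = 0.1764
Numerator = -0.269 − 0.1764 = -0.4454; denominator = 1 − 0.1764 = 0.8236
φ_{22} = -0.4454 / 0.8236 = -0.541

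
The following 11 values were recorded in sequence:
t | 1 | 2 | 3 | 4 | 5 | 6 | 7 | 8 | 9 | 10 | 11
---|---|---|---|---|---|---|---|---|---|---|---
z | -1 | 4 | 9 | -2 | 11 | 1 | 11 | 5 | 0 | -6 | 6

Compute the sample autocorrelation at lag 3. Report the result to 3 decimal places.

-0.237

Mean z̄ = (-1 + 4 + 9 − 2 + 11 + 1 + 11 + 5 + 0 − 6 + 6)/11 = 3.4545
Numerator Σ_{t=1}^{8}(z_t−z̄)(z_{t+3}−z̄) = -73.6198
Denominator Σ(z_t−z̄)² = 310.7273
r_3 = -73.6198 / 310.7273 = -0.237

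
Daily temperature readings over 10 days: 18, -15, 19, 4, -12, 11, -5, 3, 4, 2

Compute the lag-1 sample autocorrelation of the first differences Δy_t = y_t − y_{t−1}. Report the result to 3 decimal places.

-0.625

First differences Δy: -33, 34, -15, -16, 23, -16, 8, 1, -2
Mean of differences = -1.7778
Numerator Σ(Δy_t−Δȳ)(Δy_{t+1}−Δȳ) = -2219.3827
Denominator Σ(Δy_t−Δȳ)² = 3551.5556
r_1(Δy) = -2219.3827 / 3551.5556 = -0.625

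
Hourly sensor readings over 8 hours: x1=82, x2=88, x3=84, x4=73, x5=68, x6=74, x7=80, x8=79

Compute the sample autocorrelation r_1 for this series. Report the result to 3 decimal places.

Mean x̄ = (82 + 88 + 84 + 73 + 68 + 74 + 80 + 79)/8 = 78.5000
Deviations from mean: 3.5000, 9.5000, 5.5000, -5.5000, -10.5000, -4.5000, 1.5000, 0.5000
Σ(x_t−x̄)(x_{t+1}−x̄) = (33.2500) + (52.2500) + (-30.2500) + (57.7500) + (47.2500) + (-6.7500) + (0.7500) = 154.2500
Denominator Σ(x_t−x̄)² = 296.0000
r_1 = 154.2500 / 296.0000 = 0.521

0.521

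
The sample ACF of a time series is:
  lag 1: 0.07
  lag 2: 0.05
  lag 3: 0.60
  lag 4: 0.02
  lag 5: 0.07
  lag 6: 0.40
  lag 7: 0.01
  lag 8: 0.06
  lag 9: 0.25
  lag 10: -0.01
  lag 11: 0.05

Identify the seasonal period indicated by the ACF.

3

The largest autocorrelation is r_3 = 0.60, with weaker echoes at lags 6 (0.40) and 9 (0.25); the remaining lags stay at or below 0.07.
The dominant spike at lag 3 indicates a seasonal period of 3.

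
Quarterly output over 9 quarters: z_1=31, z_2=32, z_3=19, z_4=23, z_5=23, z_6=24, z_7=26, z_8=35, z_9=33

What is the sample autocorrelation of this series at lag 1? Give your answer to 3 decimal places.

0.346

Mean z̄ = (31 + 32 + 19 + 23 + 23 + 24 + 26 + 35 + 33)/9 = 27.3333
Numerator Σ_{t=1}^{8}(z_t−z̄)(z_{t+1}−z̄) = 85.2222
Denominator Σ(z_t−z̄)² = 246.0000
r_1 = 85.2222 / 246.0000 = 0.346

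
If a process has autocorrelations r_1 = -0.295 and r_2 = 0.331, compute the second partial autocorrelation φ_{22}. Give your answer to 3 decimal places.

0.267

φ_{22} = (r_2 − r_1²) / (1 − r_1²)
r_1² = (-0.295)² = 0.087025
Numerator = 0.331 − 0.0870 = 0.2440; denominator = 1 − 0.0870 = 0.9130
φ_{22} = 0.2440 / 0.9130 = 0.267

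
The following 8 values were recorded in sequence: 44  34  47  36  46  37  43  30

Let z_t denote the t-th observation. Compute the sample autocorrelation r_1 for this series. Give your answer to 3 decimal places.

-0.645

Mean z̄ = (44 + 34 + 47 + 36 + 46 + 37 + 43 + 30)/8 = 39.6250
Deviations from mean: 4.3750, -5.6250, 7.3750, -3.6250, 6.3750, -2.6250, 3.3750, -9.6250
Σ(z_t−z̄)(z_{t+1}−z̄) = (-24.6094) + (-41.4844) + (-26.7344) + (-23.1094) + (-16.7344) + (-8.8594) + (-32.4844) = -174.0156
Denominator Σ(z_t−z̄)² = 269.8750
r_1 = -174.0156 / 269.8750 = -0.645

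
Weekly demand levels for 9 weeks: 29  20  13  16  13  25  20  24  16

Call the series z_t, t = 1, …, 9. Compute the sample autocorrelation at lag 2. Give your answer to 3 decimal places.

Mean z̄ = (29 + 20 + 13 + 16 + 13 + 25 + 20 + 24 + 16)/9 = 19.5556
Σ(z_t−z̄)(z_{t+2}−z̄) = (-61.9136) + (-1.5802) + (42.9753) + (-19.3580) + (-2.9136) + (24.1975) + (-1.5802) = -20.1728
Denominator Σ(z_t−z̄)² = 250.2222
r_2 = -20.1728 / 250.2222 = -0.081

-0.081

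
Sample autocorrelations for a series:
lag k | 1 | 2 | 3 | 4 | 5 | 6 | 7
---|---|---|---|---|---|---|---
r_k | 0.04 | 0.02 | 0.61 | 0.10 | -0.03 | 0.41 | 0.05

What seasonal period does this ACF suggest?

3

The largest autocorrelation is r_3 = 0.61, with a weaker echo at lag 6 (0.41); the remaining lags stay at or below 0.10.
The dominant spike at lag 3 indicates a seasonal period of 3.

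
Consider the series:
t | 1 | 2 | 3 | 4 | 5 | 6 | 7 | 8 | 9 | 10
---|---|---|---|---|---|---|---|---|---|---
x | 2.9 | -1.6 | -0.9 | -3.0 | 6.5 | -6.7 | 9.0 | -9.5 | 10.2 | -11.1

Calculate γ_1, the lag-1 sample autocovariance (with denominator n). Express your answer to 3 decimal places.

-41.797

Mean x̄ = (2.9 − 1.6 − 0.9 − 3.0 + 6.5 − 6.7 + 9.0 − 9.5 + 10.2 − 11.1)/10 = -0.4200
Σ_{t=1}^{9}(x_t−x̄)(x_{t+1}−x̄) = -417.9664
γ_1 = -417.9664 / 10 = -41.797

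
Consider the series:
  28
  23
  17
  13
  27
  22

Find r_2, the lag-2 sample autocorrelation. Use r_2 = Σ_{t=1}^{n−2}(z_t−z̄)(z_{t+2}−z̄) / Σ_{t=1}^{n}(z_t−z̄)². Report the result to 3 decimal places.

Mean z̄ = (28 + 23 + 17 + 13 + 27 + 22)/6 = 21.6667
Deviations from mean: 6.3333, 1.3333, -4.6667, -8.6667, 5.3333, 0.3333
Σ(z_t−z̄)(z_{t+2}−z̄) = (-29.5556) + (-11.5556) + (-24.8889) + (-2.8889) = -68.8889
Denominator Σ(z_t−z̄)² = 167.3333
r_2 = -68.8889 / 167.3333 = -0.412

-0.412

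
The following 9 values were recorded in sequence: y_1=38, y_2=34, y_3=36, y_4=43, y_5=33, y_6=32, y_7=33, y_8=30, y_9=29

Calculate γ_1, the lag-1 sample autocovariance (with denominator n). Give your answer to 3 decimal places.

Mean ȳ = (38 + 34 + 36 + 43 + 33 + 32 + 33 + 30 + 29)/9 = 34.2222
Σ_{t=1}^{8}(y_t−ȳ)(y_{t+1}−ȳ) = 36.2840
γ_1 = 36.2840 / 9 = 4.032

4.032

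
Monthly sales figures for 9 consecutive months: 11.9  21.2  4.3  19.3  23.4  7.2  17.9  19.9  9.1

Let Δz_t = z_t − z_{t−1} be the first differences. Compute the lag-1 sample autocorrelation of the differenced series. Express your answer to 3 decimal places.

-0.531

First differences Δz: 9.3, -16.9, 15.0, 4.1, -16.2, 10.7, 2.0, -10.8
Mean of differences = -0.3500
Numerator Σ(Δz_t−Δz̄)(Δz_{t+1}−Δz̄) = -589.7075
Denominator Σ(Δz_t−Δz̄)² = 1110.5000
r_1(Δz) = -589.7075 / 1110.5000 = -0.531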